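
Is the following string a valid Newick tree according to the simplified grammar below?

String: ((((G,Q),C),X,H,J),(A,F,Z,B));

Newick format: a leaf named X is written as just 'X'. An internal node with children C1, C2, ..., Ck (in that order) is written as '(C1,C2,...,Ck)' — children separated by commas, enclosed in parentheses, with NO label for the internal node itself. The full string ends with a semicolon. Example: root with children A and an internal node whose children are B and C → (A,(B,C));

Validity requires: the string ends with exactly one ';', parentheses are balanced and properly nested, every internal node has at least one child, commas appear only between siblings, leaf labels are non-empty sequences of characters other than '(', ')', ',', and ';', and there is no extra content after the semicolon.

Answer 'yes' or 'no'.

Answer: yes

Derivation:
Input: ((((G,Q),C),X,H,J),(A,F,Z,B));
Paren balance: 5 '(' vs 5 ')' OK
Ends with single ';': True
Full parse: OK
Valid: True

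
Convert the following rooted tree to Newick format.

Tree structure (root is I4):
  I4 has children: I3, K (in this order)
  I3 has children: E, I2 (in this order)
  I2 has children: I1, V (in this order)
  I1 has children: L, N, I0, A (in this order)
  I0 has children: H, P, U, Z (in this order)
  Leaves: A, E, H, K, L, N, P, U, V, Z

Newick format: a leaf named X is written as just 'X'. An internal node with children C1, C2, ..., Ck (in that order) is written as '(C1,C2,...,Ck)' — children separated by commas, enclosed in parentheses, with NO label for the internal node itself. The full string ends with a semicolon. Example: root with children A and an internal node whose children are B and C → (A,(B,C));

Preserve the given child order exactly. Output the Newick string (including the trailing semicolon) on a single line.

Answer: ((E,((L,N,(H,P,U,Z),A),V)),K);

Derivation:
internal I4 with children ['I3', 'K']
  internal I3 with children ['E', 'I2']
    leaf 'E' → 'E'
    internal I2 with children ['I1', 'V']
      internal I1 with children ['L', 'N', 'I0', 'A']
        leaf 'L' → 'L'
        leaf 'N' → 'N'
        internal I0 with children ['H', 'P', 'U', 'Z']
          leaf 'H' → 'H'
          leaf 'P' → 'P'
          leaf 'U' → 'U'
          leaf 'Z' → 'Z'
        → '(H,P,U,Z)'
        leaf 'A' → 'A'
      → '(L,N,(H,P,U,Z),A)'
      leaf 'V' → 'V'
    → '((L,N,(H,P,U,Z),A),V)'
  → '(E,((L,N,(H,P,U,Z),A),V))'
  leaf 'K' → 'K'
→ '((E,((L,N,(H,P,U,Z),A),V)),K)'
Final: ((E,((L,N,(H,P,U,Z),A),V)),K);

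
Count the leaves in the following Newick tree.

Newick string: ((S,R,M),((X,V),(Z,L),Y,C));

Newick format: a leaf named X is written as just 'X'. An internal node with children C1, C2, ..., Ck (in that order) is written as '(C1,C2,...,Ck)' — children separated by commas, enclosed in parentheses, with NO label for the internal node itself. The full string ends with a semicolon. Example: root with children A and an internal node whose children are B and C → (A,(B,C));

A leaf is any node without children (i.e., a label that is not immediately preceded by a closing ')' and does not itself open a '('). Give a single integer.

Newick: ((S,R,M),((X,V),(Z,L),Y,C));
Scan left-to-right; a leaf is any maximal label run not followed by '(':
  pos 2: leaf 'S' → count = 1
  pos 4: leaf 'R' → count = 2
  pos 6: leaf 'M' → count = 3
  pos 11: leaf 'X' → count = 4
  pos 13: leaf 'V' → count = 5
  pos 17: leaf 'Z' → count = 6
  pos 19: leaf 'L' → count = 7
  pos 22: leaf 'Y' → count = 8
  pos 24: leaf 'C' → count = 9
Total leaves: 9

Answer: 9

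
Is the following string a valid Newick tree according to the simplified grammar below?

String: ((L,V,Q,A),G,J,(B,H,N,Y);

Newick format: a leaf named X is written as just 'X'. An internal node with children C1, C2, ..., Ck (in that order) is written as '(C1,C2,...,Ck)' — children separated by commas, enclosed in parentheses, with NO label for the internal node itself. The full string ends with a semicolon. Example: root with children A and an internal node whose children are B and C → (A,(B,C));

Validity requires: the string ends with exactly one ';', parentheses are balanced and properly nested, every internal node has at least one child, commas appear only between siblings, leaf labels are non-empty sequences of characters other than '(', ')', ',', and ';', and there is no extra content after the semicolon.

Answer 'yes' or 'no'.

Input: ((L,V,Q,A),G,J,(B,H,N,Y);
Paren balance: 3 '(' vs 2 ')' MISMATCH
Ends with single ';': True
Full parse: FAILS (expected , or ) at pos 24)
Valid: False

Answer: no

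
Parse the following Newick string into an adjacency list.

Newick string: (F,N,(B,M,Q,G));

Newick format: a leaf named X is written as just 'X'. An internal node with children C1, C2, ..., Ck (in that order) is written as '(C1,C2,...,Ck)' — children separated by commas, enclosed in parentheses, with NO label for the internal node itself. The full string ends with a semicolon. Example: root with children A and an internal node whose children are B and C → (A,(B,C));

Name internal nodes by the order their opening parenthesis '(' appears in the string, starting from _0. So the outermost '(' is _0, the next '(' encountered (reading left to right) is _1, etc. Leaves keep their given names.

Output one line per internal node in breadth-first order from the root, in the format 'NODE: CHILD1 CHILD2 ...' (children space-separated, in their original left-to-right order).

Input: (F,N,(B,M,Q,G));
Scanning left-to-right, naming '(' by encounter order:
  pos 0: '(' -> open internal node _0 (depth 1)
  pos 5: '(' -> open internal node _1 (depth 2)
  pos 13: ')' -> close internal node _1 (now at depth 1)
  pos 14: ')' -> close internal node _0 (now at depth 0)
Total internal nodes: 2
BFS adjacency from root:
  _0: F N _1
  _1: B M Q G

Answer: _0: F N _1
_1: B M Q G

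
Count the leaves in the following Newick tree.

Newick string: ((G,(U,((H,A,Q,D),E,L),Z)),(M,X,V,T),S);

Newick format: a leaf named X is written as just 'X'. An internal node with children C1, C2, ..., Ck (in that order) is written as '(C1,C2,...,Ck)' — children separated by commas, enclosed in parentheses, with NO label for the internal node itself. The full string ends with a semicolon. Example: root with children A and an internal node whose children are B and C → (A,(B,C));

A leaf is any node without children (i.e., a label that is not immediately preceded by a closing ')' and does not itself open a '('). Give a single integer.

Answer: 14

Derivation:
Newick: ((G,(U,((H,A,Q,D),E,L),Z)),(M,X,V,T),S);
Scan left-to-right; a leaf is any maximal label run not followed by '(':
  pos 2: leaf 'G' → count = 1
  pos 5: leaf 'U' → count = 2
  pos 9: leaf 'H' → count = 3
  pos 11: leaf 'A' → count = 4
  pos 13: leaf 'Q' → count = 5
  pos 15: leaf 'D' → count = 6
  pos 18: leaf 'E' → count = 7
  pos 20: leaf 'L' → count = 8
  pos 23: leaf 'Z' → count = 9
  pos 28: leaf 'M' → count = 10
  pos 30: leaf 'X' → count = 11
  pos 32: leaf 'V' → count = 12
  pos 34: leaf 'T' → count = 13
  pos 37: leaf 'S' → count = 14
Total leaves: 14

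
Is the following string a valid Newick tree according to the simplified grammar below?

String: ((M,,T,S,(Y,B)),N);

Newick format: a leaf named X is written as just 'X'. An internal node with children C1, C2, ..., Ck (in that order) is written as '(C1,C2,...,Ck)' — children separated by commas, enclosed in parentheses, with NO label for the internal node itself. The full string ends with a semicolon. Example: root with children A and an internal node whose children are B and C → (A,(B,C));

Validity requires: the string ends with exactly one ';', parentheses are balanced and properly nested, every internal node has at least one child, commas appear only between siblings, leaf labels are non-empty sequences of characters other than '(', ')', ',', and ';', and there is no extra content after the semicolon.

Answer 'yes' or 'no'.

Answer: no

Derivation:
Input: ((M,,T,S,(Y,B)),N);
Paren balance: 3 '(' vs 3 ')' OK
Ends with single ';': True
Full parse: FAILS (empty leaf label at pos 4)
Valid: False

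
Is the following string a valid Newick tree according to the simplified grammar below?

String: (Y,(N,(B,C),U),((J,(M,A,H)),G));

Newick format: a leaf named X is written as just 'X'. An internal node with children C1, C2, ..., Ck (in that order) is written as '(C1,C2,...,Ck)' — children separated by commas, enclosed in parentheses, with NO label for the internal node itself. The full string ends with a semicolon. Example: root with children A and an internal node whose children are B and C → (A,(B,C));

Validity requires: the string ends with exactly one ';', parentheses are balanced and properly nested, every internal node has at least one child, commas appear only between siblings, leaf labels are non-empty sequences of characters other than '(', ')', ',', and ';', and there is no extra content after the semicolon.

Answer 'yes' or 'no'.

Answer: yes

Derivation:
Input: (Y,(N,(B,C),U),((J,(M,A,H)),G));
Paren balance: 6 '(' vs 6 ')' OK
Ends with single ';': True
Full parse: OK
Valid: True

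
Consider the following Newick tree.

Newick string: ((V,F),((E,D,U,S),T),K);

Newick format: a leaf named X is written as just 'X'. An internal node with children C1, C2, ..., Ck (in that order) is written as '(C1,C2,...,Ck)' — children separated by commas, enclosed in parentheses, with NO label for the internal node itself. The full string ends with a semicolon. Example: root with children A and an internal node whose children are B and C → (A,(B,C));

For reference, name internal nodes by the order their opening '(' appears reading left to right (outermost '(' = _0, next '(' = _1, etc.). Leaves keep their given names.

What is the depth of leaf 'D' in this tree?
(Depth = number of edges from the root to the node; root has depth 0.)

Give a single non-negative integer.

Answer: 3

Derivation:
Newick: ((V,F),((E,D,U,S),T),K);
Naming internals by '(' encounter order: outermost '(' = _0, next = _1, ...
Query node: D
Path from root: _0 -> _2 -> _3 -> D
Depth of D: 3 (number of edges from root)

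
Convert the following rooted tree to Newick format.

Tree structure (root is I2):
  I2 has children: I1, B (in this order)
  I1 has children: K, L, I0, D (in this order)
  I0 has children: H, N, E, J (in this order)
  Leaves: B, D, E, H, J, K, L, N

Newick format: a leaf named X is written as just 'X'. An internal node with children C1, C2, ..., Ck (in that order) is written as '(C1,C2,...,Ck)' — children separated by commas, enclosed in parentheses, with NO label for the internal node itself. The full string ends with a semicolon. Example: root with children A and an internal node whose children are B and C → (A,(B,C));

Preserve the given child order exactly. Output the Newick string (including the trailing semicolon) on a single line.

Answer: ((K,L,(H,N,E,J),D),B);

Derivation:
internal I2 with children ['I1', 'B']
  internal I1 with children ['K', 'L', 'I0', 'D']
    leaf 'K' → 'K'
    leaf 'L' → 'L'
    internal I0 with children ['H', 'N', 'E', 'J']
      leaf 'H' → 'H'
      leaf 'N' → 'N'
      leaf 'E' → 'E'
      leaf 'J' → 'J'
    → '(H,N,E,J)'
    leaf 'D' → 'D'
  → '(K,L,(H,N,E,J),D)'
  leaf 'B' → 'B'
→ '((K,L,(H,N,E,J),D),B)'
Final: ((K,L,(H,N,E,J),D),B);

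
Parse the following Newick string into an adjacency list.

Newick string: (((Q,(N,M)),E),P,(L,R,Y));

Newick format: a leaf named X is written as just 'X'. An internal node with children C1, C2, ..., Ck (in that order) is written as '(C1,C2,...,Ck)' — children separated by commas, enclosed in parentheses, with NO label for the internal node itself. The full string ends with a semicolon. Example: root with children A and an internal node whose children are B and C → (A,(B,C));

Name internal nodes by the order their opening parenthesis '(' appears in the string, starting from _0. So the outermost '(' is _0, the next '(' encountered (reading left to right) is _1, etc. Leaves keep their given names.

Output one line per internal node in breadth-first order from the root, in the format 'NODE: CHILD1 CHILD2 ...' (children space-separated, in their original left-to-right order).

Answer: _0: _1 P _4
_1: _2 E
_4: L R Y
_2: Q _3
_3: N M

Derivation:
Input: (((Q,(N,M)),E),P,(L,R,Y));
Scanning left-to-right, naming '(' by encounter order:
  pos 0: '(' -> open internal node _0 (depth 1)
  pos 1: '(' -> open internal node _1 (depth 2)
  pos 2: '(' -> open internal node _2 (depth 3)
  pos 5: '(' -> open internal node _3 (depth 4)
  pos 9: ')' -> close internal node _3 (now at depth 3)
  pos 10: ')' -> close internal node _2 (now at depth 2)
  pos 13: ')' -> close internal node _1 (now at depth 1)
  pos 17: '(' -> open internal node _4 (depth 2)
  pos 23: ')' -> close internal node _4 (now at depth 1)
  pos 24: ')' -> close internal node _0 (now at depth 0)
Total internal nodes: 5
BFS adjacency from root:
  _0: _1 P _4
  _1: _2 E
  _4: L R Y
  _2: Q _3
  _3: N M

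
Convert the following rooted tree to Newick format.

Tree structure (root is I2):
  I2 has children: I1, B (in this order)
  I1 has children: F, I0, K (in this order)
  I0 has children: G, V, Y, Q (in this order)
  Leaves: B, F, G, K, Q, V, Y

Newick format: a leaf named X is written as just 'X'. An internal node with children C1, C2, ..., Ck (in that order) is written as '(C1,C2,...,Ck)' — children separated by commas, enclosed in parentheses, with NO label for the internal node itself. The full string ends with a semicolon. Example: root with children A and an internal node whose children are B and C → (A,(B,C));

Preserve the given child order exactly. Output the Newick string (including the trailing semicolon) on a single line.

internal I2 with children ['I1', 'B']
  internal I1 with children ['F', 'I0', 'K']
    leaf 'F' → 'F'
    internal I0 with children ['G', 'V', 'Y', 'Q']
      leaf 'G' → 'G'
      leaf 'V' → 'V'
      leaf 'Y' → 'Y'
      leaf 'Q' → 'Q'
    → '(G,V,Y,Q)'
    leaf 'K' → 'K'
  → '(F,(G,V,Y,Q),K)'
  leaf 'B' → 'B'
→ '((F,(G,V,Y,Q),K),B)'
Final: ((F,(G,V,Y,Q),K),B);

Answer: ((F,(G,V,Y,Q),K),B);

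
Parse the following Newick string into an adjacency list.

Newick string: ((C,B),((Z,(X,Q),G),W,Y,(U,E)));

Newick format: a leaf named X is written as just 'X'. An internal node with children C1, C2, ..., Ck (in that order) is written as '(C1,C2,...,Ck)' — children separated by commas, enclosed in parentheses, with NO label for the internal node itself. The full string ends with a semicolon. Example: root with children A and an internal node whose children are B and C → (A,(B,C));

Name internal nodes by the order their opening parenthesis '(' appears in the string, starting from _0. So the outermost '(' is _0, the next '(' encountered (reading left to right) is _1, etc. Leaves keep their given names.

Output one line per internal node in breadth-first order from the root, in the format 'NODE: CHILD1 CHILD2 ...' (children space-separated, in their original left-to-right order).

Answer: _0: _1 _2
_1: C B
_2: _3 W Y _5
_3: Z _4 G
_5: U E
_4: X Q

Derivation:
Input: ((C,B),((Z,(X,Q),G),W,Y,(U,E)));
Scanning left-to-right, naming '(' by encounter order:
  pos 0: '(' -> open internal node _0 (depth 1)
  pos 1: '(' -> open internal node _1 (depth 2)
  pos 5: ')' -> close internal node _1 (now at depth 1)
  pos 7: '(' -> open internal node _2 (depth 2)
  pos 8: '(' -> open internal node _3 (depth 3)
  pos 11: '(' -> open internal node _4 (depth 4)
  pos 15: ')' -> close internal node _4 (now at depth 3)
  pos 18: ')' -> close internal node _3 (now at depth 2)
  pos 24: '(' -> open internal node _5 (depth 3)
  pos 28: ')' -> close internal node _5 (now at depth 2)
  pos 29: ')' -> close internal node _2 (now at depth 1)
  pos 30: ')' -> close internal node _0 (now at depth 0)
Total internal nodes: 6
BFS adjacency from root:
  _0: _1 _2
  _1: C B
  _2: _3 W Y _5
  _3: Z _4 G
  _5: U E
  _4: X Q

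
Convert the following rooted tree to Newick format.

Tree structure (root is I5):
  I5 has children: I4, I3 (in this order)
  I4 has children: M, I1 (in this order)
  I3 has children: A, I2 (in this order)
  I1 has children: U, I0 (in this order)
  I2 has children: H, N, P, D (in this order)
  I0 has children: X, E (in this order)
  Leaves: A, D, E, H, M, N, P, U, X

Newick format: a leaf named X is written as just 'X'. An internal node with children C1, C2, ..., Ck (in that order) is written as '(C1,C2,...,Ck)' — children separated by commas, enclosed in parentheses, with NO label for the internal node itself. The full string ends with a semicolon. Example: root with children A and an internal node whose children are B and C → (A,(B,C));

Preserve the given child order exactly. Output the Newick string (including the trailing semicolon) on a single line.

Answer: ((M,(U,(X,E))),(A,(H,N,P,D)));

Derivation:
internal I5 with children ['I4', 'I3']
  internal I4 with children ['M', 'I1']
    leaf 'M' → 'M'
    internal I1 with children ['U', 'I0']
      leaf 'U' → 'U'
      internal I0 with children ['X', 'E']
        leaf 'X' → 'X'
        leaf 'E' → 'E'
      → '(X,E)'
    → '(U,(X,E))'
  → '(M,(U,(X,E)))'
  internal I3 with children ['A', 'I2']
    leaf 'A' → 'A'
    internal I2 with children ['H', 'N', 'P', 'D']
      leaf 'H' → 'H'
      leaf 'N' → 'N'
      leaf 'P' → 'P'
      leaf 'D' → 'D'
    → '(H,N,P,D)'
  → '(A,(H,N,P,D))'
→ '((M,(U,(X,E))),(A,(H,N,P,D)))'
Final: ((M,(U,(X,E))),(A,(H,N,P,D)));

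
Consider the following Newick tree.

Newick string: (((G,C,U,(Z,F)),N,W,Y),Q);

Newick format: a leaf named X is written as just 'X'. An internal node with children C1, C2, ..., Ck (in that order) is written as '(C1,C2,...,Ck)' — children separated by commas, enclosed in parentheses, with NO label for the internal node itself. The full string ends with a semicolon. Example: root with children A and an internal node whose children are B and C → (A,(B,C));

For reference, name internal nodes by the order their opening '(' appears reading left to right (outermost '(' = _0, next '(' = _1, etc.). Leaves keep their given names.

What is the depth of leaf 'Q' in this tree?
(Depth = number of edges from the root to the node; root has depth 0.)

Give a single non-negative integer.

Answer: 1

Derivation:
Newick: (((G,C,U,(Z,F)),N,W,Y),Q);
Naming internals by '(' encounter order: outermost '(' = _0, next = _1, ...
Query node: Q
Path from root: _0 -> Q
Depth of Q: 1 (number of edges from root)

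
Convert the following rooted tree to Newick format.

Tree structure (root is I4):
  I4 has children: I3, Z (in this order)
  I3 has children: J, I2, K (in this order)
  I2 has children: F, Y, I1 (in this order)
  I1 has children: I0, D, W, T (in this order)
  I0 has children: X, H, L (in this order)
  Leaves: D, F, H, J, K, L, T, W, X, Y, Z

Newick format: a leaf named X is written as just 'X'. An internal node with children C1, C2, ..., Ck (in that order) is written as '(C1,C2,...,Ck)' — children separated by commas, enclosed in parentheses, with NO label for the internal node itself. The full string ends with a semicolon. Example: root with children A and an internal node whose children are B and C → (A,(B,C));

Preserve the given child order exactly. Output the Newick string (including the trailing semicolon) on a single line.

internal I4 with children ['I3', 'Z']
  internal I3 with children ['J', 'I2', 'K']
    leaf 'J' → 'J'
    internal I2 with children ['F', 'Y', 'I1']
      leaf 'F' → 'F'
      leaf 'Y' → 'Y'
      internal I1 with children ['I0', 'D', 'W', 'T']
        internal I0 with children ['X', 'H', 'L']
          leaf 'X' → 'X'
          leaf 'H' → 'H'
          leaf 'L' → 'L'
        → '(X,H,L)'
        leaf 'D' → 'D'
        leaf 'W' → 'W'
        leaf 'T' → 'T'
      → '((X,H,L),D,W,T)'
    → '(F,Y,((X,H,L),D,W,T))'
    leaf 'K' → 'K'
  → '(J,(F,Y,((X,H,L),D,W,T)),K)'
  leaf 'Z' → 'Z'
→ '((J,(F,Y,((X,H,L),D,W,T)),K),Z)'
Final: ((J,(F,Y,((X,H,L),D,W,T)),K),Z);

Answer: ((J,(F,Y,((X,H,L),D,W,T)),K),Z);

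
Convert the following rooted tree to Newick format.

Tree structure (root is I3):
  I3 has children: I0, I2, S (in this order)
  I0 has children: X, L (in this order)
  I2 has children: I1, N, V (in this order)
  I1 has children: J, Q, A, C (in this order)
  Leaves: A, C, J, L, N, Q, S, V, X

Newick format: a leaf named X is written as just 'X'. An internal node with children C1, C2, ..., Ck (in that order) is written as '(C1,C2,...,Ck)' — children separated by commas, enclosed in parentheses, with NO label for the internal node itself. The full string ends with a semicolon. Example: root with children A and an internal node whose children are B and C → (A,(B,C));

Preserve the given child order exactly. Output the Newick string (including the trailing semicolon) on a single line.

Answer: ((X,L),((J,Q,A,C),N,V),S);

Derivation:
internal I3 with children ['I0', 'I2', 'S']
  internal I0 with children ['X', 'L']
    leaf 'X' → 'X'
    leaf 'L' → 'L'
  → '(X,L)'
  internal I2 with children ['I1', 'N', 'V']
    internal I1 with children ['J', 'Q', 'A', 'C']
      leaf 'J' → 'J'
      leaf 'Q' → 'Q'
      leaf 'A' → 'A'
      leaf 'C' → 'C'
    → '(J,Q,A,C)'
    leaf 'N' → 'N'
    leaf 'V' → 'V'
  → '((J,Q,A,C),N,V)'
  leaf 'S' → 'S'
→ '((X,L),((J,Q,A,C),N,V),S)'
Final: ((X,L),((J,Q,A,C),N,V),S);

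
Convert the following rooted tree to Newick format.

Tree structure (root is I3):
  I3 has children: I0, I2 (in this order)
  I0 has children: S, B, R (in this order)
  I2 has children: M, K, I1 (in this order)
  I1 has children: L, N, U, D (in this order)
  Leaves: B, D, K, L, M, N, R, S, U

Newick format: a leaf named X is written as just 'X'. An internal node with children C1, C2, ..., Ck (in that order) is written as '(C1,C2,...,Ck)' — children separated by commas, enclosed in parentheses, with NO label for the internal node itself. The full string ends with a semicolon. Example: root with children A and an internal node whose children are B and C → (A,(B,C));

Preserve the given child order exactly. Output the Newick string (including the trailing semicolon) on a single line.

Answer: ((S,B,R),(M,K,(L,N,U,D)));

Derivation:
internal I3 with children ['I0', 'I2']
  internal I0 with children ['S', 'B', 'R']
    leaf 'S' → 'S'
    leaf 'B' → 'B'
    leaf 'R' → 'R'
  → '(S,B,R)'
  internal I2 with children ['M', 'K', 'I1']
    leaf 'M' → 'M'
    leaf 'K' → 'K'
    internal I1 with children ['L', 'N', 'U', 'D']
      leaf 'L' → 'L'
      leaf 'N' → 'N'
      leaf 'U' → 'U'
      leaf 'D' → 'D'
    → '(L,N,U,D)'
  → '(M,K,(L,N,U,D))'
→ '((S,B,R),(M,K,(L,N,U,D)))'
Final: ((S,B,R),(M,K,(L,N,U,D)));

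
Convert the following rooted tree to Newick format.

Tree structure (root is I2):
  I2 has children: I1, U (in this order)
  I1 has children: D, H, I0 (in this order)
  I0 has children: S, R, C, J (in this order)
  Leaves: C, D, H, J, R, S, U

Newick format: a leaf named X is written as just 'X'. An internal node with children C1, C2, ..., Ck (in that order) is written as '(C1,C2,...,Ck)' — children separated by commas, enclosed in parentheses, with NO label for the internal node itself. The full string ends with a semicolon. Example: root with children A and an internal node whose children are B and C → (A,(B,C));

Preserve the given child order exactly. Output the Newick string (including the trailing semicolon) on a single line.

internal I2 with children ['I1', 'U']
  internal I1 with children ['D', 'H', 'I0']
    leaf 'D' → 'D'
    leaf 'H' → 'H'
    internal I0 with children ['S', 'R', 'C', 'J']
      leaf 'S' → 'S'
      leaf 'R' → 'R'
      leaf 'C' → 'C'
      leaf 'J' → 'J'
    → '(S,R,C,J)'
  → '(D,H,(S,R,C,J))'
  leaf 'U' → 'U'
→ '((D,H,(S,R,C,J)),U)'
Final: ((D,H,(S,R,C,J)),U);

Answer: ((D,H,(S,R,C,J)),U);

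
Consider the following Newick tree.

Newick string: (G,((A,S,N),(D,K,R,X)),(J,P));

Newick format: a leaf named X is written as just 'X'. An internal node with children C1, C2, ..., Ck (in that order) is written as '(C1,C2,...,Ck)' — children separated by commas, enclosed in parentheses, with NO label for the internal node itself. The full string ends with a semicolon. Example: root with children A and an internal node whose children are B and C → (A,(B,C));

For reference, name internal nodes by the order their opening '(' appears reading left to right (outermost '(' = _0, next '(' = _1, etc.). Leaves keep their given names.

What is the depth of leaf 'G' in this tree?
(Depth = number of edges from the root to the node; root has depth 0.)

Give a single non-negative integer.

Answer: 1

Derivation:
Newick: (G,((A,S,N),(D,K,R,X)),(J,P));
Naming internals by '(' encounter order: outermost '(' = _0, next = _1, ...
Query node: G
Path from root: _0 -> G
Depth of G: 1 (number of edges from root)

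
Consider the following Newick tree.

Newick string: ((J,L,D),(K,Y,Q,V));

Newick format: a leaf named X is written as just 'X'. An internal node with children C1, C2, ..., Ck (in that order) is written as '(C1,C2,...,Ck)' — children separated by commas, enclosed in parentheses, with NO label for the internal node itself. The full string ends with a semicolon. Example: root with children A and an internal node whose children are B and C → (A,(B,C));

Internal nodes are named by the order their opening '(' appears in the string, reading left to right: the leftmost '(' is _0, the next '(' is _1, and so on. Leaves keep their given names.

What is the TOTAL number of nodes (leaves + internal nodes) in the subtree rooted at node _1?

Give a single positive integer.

Answer: 4

Derivation:
Newick: ((J,L,D),(K,Y,Q,V));
Locate _1: it is the '(' at position 1 (the 2nd '(' reading left to right).
Query: subtree rooted at _1
_1: subtree_size = 1 + 3
  J: subtree_size = 1 + 0
  L: subtree_size = 1 + 0
  D: subtree_size = 1 + 0
Total subtree size of _1: 4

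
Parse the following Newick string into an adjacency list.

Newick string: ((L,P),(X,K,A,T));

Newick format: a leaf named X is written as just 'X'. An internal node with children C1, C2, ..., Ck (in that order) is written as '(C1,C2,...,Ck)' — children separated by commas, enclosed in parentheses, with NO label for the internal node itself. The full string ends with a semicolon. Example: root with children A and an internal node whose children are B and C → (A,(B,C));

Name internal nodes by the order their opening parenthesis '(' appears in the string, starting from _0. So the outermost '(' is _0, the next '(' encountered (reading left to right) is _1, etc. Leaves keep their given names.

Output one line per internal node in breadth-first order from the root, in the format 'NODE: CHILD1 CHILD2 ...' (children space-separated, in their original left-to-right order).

Input: ((L,P),(X,K,A,T));
Scanning left-to-right, naming '(' by encounter order:
  pos 0: '(' -> open internal node _0 (depth 1)
  pos 1: '(' -> open internal node _1 (depth 2)
  pos 5: ')' -> close internal node _1 (now at depth 1)
  pos 7: '(' -> open internal node _2 (depth 2)
  pos 15: ')' -> close internal node _2 (now at depth 1)
  pos 16: ')' -> close internal node _0 (now at depth 0)
Total internal nodes: 3
BFS adjacency from root:
  _0: _1 _2
  _1: L P
  _2: X K A T

Answer: _0: _1 _2
_1: L P
_2: X K A T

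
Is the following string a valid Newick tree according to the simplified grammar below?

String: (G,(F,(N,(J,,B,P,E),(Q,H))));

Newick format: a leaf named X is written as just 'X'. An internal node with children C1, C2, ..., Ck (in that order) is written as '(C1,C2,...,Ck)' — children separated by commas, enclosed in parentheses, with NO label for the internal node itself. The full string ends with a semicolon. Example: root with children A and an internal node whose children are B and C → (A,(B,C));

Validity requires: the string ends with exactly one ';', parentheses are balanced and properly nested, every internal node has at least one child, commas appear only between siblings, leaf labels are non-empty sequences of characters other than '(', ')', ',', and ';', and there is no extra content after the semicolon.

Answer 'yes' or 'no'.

Input: (G,(F,(N,(J,,B,P,E),(Q,H))));
Paren balance: 5 '(' vs 5 ')' OK
Ends with single ';': True
Full parse: FAILS (empty leaf label at pos 12)
Valid: False

Answer: no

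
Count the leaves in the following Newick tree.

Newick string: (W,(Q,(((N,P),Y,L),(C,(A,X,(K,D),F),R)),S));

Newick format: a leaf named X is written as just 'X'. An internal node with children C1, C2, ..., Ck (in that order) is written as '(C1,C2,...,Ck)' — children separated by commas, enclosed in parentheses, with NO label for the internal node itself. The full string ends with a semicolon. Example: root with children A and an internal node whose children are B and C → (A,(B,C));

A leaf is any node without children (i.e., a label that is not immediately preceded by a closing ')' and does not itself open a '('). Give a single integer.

Newick: (W,(Q,(((N,P),Y,L),(C,(A,X,(K,D),F),R)),S));
Scan left-to-right; a leaf is any maximal label run not followed by '(':
  pos 1: leaf 'W' → count = 1
  pos 4: leaf 'Q' → count = 2
  pos 9: leaf 'N' → count = 3
  pos 11: leaf 'P' → count = 4
  pos 14: leaf 'Y' → count = 5
  pos 16: leaf 'L' → count = 6
  pos 20: leaf 'C' → count = 7
  pos 23: leaf 'A' → count = 8
  pos 25: leaf 'X' → count = 9
  pos 28: leaf 'K' → count = 10
  pos 30: leaf 'D' → count = 11
  pos 33: leaf 'F' → count = 12
  pos 36: leaf 'R' → count = 13
  pos 40: leaf 'S' → count = 14
Total leaves: 14

Answer: 14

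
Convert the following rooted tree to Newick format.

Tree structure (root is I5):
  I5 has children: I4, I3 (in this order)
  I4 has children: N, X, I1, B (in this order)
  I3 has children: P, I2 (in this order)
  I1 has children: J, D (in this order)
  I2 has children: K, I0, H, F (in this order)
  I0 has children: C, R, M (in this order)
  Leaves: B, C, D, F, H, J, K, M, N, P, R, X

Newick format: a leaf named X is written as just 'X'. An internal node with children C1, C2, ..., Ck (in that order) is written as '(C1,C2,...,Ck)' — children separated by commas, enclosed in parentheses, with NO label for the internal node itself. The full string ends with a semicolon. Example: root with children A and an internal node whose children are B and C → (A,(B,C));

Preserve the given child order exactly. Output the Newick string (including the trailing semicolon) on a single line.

Answer: ((N,X,(J,D),B),(P,(K,(C,R,M),H,F)));

Derivation:
internal I5 with children ['I4', 'I3']
  internal I4 with children ['N', 'X', 'I1', 'B']
    leaf 'N' → 'N'
    leaf 'X' → 'X'
    internal I1 with children ['J', 'D']
      leaf 'J' → 'J'
      leaf 'D' → 'D'
    → '(J,D)'
    leaf 'B' → 'B'
  → '(N,X,(J,D),B)'
  internal I3 with children ['P', 'I2']
    leaf 'P' → 'P'
    internal I2 with children ['K', 'I0', 'H', 'F']
      leaf 'K' → 'K'
      internal I0 with children ['C', 'R', 'M']
        leaf 'C' → 'C'
        leaf 'R' → 'R'
        leaf 'M' → 'M'
      → '(C,R,M)'
      leaf 'H' → 'H'
      leaf 'F' → 'F'
    → '(K,(C,R,M),H,F)'
  → '(P,(K,(C,R,M),H,F))'
→ '((N,X,(J,D),B),(P,(K,(C,R,M),H,F)))'
Final: ((N,X,(J,D),B),(P,(K,(C,R,M),H,F)));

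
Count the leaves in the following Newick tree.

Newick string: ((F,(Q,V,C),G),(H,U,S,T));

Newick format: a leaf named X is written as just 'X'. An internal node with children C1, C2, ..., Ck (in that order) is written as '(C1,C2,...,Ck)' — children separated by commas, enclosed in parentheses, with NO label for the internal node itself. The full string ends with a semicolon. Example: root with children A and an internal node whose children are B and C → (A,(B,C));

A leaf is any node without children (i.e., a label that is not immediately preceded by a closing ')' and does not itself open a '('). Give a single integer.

Newick: ((F,(Q,V,C),G),(H,U,S,T));
Scan left-to-right; a leaf is any maximal label run not followed by '(':
  pos 2: leaf 'F' → count = 1
  pos 5: leaf 'Q' → count = 2
  pos 7: leaf 'V' → count = 3
  pos 9: leaf 'C' → count = 4
  pos 12: leaf 'G' → count = 5
  pos 16: leaf 'H' → count = 6
  pos 18: leaf 'U' → count = 7
  pos 20: leaf 'S' → count = 8
  pos 22: leaf 'T' → count = 9
Total leaves: 9

Answer: 9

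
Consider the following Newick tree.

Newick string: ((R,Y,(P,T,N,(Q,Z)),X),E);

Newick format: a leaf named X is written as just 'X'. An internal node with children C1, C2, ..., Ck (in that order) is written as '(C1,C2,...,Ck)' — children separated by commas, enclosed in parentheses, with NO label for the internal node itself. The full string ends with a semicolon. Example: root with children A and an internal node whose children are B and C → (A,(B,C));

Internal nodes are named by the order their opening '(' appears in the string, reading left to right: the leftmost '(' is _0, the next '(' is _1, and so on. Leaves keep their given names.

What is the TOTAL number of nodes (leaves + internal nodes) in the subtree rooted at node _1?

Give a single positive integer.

Newick: ((R,Y,(P,T,N,(Q,Z)),X),E);
Locate _1: it is the '(' at position 1 (the 2nd '(' reading left to right).
Query: subtree rooted at _1
_1: subtree_size = 1 + 10
  R: subtree_size = 1 + 0
  Y: subtree_size = 1 + 0
  _2: subtree_size = 1 + 6
    P: subtree_size = 1 + 0
    T: subtree_size = 1 + 0
    N: subtree_size = 1 + 0
    _3: subtree_size = 1 + 2
      Q: subtree_size = 1 + 0
      Z: subtree_size = 1 + 0
  X: subtree_size = 1 + 0
Total subtree size of _1: 11

Answer: 11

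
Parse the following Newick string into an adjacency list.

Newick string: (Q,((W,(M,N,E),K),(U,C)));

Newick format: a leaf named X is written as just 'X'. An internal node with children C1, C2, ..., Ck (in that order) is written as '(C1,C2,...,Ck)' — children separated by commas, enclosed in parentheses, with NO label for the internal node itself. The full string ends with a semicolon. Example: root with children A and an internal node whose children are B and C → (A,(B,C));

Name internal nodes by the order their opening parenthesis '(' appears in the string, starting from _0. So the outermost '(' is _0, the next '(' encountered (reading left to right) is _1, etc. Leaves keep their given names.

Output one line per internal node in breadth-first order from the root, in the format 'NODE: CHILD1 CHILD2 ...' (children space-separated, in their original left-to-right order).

Answer: _0: Q _1
_1: _2 _4
_2: W _3 K
_4: U C
_3: M N E

Derivation:
Input: (Q,((W,(M,N,E),K),(U,C)));
Scanning left-to-right, naming '(' by encounter order:
  pos 0: '(' -> open internal node _0 (depth 1)
  pos 3: '(' -> open internal node _1 (depth 2)
  pos 4: '(' -> open internal node _2 (depth 3)
  pos 7: '(' -> open internal node _3 (depth 4)
  pos 13: ')' -> close internal node _3 (now at depth 3)
  pos 16: ')' -> close internal node _2 (now at depth 2)
  pos 18: '(' -> open internal node _4 (depth 3)
  pos 22: ')' -> close internal node _4 (now at depth 2)
  pos 23: ')' -> close internal node _1 (now at depth 1)
  pos 24: ')' -> close internal node _0 (now at depth 0)
Total internal nodes: 5
BFS adjacency from root:
  _0: Q _1
  _1: _2 _4
  _2: W _3 K
  _4: U C
  _3: M N E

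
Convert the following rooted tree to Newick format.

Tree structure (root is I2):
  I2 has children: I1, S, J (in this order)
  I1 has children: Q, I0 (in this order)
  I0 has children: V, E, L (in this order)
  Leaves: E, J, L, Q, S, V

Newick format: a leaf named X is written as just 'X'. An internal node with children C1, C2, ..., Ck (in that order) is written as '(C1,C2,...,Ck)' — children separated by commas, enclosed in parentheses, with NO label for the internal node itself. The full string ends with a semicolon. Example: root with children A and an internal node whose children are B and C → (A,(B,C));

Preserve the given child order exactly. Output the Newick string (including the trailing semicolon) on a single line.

Answer: ((Q,(V,E,L)),S,J);

Derivation:
internal I2 with children ['I1', 'S', 'J']
  internal I1 with children ['Q', 'I0']
    leaf 'Q' → 'Q'
    internal I0 with children ['V', 'E', 'L']
      leaf 'V' → 'V'
      leaf 'E' → 'E'
      leaf 'L' → 'L'
    → '(V,E,L)'
  → '(Q,(V,E,L))'
  leaf 'S' → 'S'
  leaf 'J' → 'J'
→ '((Q,(V,E,L)),S,J)'
Final: ((Q,(V,E,L)),S,J);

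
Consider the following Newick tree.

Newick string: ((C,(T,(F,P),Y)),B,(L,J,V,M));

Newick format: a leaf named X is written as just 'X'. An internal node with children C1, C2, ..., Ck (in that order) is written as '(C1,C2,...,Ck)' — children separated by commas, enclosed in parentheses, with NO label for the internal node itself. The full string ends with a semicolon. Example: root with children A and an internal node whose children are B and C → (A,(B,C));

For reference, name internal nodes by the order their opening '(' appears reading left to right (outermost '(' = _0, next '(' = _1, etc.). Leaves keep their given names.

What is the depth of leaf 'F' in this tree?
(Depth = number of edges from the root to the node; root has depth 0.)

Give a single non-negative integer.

Answer: 4

Derivation:
Newick: ((C,(T,(F,P),Y)),B,(L,J,V,M));
Naming internals by '(' encounter order: outermost '(' = _0, next = _1, ...
Query node: F
Path from root: _0 -> _1 -> _2 -> _3 -> F
Depth of F: 4 (number of edges from root)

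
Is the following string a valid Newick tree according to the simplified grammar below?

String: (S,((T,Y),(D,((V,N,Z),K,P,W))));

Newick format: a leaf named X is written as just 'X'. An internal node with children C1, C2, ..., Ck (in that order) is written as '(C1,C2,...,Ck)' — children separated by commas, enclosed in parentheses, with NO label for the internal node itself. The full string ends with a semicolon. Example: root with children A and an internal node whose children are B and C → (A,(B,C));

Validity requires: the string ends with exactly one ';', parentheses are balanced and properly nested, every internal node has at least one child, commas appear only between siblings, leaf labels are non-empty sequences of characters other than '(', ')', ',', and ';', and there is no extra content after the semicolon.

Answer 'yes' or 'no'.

Input: (S,((T,Y),(D,((V,N,Z),K,P,W))));
Paren balance: 6 '(' vs 6 ')' OK
Ends with single ';': True
Full parse: OK
Valid: True

Answer: yes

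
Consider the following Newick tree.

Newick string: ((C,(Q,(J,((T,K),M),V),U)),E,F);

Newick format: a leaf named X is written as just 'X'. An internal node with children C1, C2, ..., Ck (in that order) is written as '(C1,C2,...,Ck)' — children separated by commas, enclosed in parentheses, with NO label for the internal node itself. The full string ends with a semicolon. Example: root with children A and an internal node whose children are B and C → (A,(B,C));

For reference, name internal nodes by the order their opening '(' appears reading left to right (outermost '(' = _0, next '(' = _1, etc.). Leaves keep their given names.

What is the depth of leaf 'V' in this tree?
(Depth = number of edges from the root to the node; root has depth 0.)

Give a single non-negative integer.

Newick: ((C,(Q,(J,((T,K),M),V),U)),E,F);
Naming internals by '(' encounter order: outermost '(' = _0, next = _1, ...
Query node: V
Path from root: _0 -> _1 -> _2 -> _3 -> V
Depth of V: 4 (number of edges from root)

Answer: 4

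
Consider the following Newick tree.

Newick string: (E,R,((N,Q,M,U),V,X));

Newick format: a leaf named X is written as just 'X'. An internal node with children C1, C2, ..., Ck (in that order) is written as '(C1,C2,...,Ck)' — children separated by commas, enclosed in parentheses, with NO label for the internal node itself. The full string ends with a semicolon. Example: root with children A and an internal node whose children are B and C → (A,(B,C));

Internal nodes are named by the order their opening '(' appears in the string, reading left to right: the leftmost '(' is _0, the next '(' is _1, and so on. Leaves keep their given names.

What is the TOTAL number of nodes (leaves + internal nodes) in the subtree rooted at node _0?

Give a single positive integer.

Answer: 11

Derivation:
Newick: (E,R,((N,Q,M,U),V,X));
Locate _0: it is the '(' at position 0 (the 1st '(' reading left to right).
Query: subtree rooted at _0
_0: subtree_size = 1 + 10
  E: subtree_size = 1 + 0
  R: subtree_size = 1 + 0
  _1: subtree_size = 1 + 7
    _2: subtree_size = 1 + 4
      N: subtree_size = 1 + 0
      Q: subtree_size = 1 + 0
      M: subtree_size = 1 + 0
      U: subtree_size = 1 + 0
    V: subtree_size = 1 + 0
    X: subtree_size = 1 + 0
Total subtree size of _0: 11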